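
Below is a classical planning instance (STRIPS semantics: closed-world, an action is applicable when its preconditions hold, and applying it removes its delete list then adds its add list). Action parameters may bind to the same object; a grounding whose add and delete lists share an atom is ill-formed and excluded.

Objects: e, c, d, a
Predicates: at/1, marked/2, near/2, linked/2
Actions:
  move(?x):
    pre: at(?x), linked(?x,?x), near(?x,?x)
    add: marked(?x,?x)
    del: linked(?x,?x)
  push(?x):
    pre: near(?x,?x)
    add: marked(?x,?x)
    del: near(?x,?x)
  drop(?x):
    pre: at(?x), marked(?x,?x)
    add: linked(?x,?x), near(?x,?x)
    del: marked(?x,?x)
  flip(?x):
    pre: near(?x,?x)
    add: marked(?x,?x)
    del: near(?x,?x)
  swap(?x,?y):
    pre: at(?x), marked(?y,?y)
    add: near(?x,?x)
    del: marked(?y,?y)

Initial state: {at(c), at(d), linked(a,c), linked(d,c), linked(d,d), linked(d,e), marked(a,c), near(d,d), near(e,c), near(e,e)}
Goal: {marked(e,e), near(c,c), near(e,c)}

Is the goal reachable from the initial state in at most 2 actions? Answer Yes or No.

1. move(d)  →  {at(c), at(d), linked(a,c), linked(d,c), linked(d,e), marked(a,c), marked(d,d), near(d,d), near(e,c), near(e,e)}
2. push(e)  →  {at(c), at(d), linked(a,c), linked(d,c), linked(d,e), marked(a,c), marked(d,d), marked(e,e), near(d,d), near(e,c)}
3. swap(c,d)  →  {at(c), at(d), linked(a,c), linked(d,c), linked(d,e), marked(a,c), marked(e,e), near(c,c), near(d,d), near(e,c)}
optimal plan length = 3; 3 > 2

No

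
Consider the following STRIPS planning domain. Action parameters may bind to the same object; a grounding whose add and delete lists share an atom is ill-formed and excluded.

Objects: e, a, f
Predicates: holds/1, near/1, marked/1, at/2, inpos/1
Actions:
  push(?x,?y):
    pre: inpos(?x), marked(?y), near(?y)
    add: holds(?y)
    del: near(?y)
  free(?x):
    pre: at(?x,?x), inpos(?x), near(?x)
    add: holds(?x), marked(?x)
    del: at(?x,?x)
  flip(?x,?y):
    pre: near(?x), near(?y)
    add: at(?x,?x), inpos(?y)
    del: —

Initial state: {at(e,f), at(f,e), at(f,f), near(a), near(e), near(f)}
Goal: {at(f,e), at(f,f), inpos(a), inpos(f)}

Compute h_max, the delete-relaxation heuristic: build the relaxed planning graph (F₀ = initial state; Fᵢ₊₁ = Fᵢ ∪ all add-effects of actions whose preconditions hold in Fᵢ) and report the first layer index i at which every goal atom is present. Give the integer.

1

F0 = init (6 atoms)
F1 = F0 ∪ {at(a,a), at(e,e), inpos(a), inpos(e), inpos(f)}  (11 atoms)
goal ⊆ F1  ⇒  h_max = 1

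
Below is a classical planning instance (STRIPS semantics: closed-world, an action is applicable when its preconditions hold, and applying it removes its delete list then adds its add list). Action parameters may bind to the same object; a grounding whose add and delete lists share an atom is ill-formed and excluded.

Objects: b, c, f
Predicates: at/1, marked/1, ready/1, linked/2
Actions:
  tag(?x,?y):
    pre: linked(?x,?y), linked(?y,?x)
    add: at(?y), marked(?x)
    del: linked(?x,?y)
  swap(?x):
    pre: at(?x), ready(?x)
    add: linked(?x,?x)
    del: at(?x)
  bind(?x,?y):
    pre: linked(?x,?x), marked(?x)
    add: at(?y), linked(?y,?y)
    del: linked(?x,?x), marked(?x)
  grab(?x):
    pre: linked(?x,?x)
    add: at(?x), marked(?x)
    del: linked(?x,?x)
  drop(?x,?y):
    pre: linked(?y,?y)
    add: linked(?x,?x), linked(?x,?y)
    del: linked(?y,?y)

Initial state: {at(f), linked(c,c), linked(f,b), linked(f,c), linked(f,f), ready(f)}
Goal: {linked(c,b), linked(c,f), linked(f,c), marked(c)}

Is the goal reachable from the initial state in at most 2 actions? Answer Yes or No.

1. tag(c,c)  →  {at(c), at(f), linked(f,b), linked(f,c), linked(f,f), marked(c), ready(f)}
2. drop(c,f)  →  {at(c), at(f), linked(c,c), linked(c,f), linked(f,b), linked(f,c), marked(c), ready(f)}
3. drop(b,c)  →  {at(c), at(f), linked(b,b), linked(b,c), linked(c,f), linked(f,b), linked(f,c), marked(c), ready(f)}
4. drop(c,b)  →  {at(c), at(f), linked(b,c), linked(c,b), linked(c,c), linked(c,f), linked(f,b), linked(f,c), marked(c), ready(f)}
optimal plan length = 4; 4 > 2

No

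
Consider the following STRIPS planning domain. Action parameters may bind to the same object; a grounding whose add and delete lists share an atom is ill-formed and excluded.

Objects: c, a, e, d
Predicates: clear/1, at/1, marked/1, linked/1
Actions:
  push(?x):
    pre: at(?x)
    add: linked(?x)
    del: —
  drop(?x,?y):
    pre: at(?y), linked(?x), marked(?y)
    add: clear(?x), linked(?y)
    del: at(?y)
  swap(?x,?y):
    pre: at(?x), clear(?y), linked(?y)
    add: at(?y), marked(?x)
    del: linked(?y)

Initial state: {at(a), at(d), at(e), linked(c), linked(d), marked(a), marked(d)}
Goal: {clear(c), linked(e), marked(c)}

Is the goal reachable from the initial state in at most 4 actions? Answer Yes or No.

Yes

1. drop(c,a)  →  {at(d), at(e), clear(c), linked(a), linked(c), linked(d), marked(a), marked(d)}
2. swap(e,c)  →  {at(c), at(d), at(e), clear(c), linked(a), linked(d), marked(a), marked(d), marked(e)}
3. drop(a,e)  →  {at(c), at(d), clear(a), clear(c), linked(a), linked(d), linked(e), marked(a), marked(d), marked(e)}
4. swap(c,a)  →  {at(a), at(c), at(d), clear(a), clear(c), linked(d), linked(e), marked(a), marked(c), marked(d), marked(e)}
optimal plan length = 4; 4 ≤ 4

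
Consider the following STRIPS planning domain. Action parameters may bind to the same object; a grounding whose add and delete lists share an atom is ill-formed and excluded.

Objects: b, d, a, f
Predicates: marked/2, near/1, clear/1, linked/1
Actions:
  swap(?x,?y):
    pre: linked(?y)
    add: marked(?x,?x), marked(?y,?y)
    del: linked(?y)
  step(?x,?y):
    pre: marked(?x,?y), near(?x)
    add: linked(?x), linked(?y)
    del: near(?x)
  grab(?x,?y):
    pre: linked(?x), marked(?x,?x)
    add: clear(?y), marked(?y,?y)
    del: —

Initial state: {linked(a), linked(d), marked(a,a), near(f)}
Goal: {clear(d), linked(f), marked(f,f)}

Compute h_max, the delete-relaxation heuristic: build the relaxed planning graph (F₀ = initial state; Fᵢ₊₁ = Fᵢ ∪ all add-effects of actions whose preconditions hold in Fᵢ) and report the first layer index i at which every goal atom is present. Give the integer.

2

F0 = init (4 atoms)
F1 = F0 ∪ {clear(a), clear(b), clear(d), clear(f), marked(b,b), marked(d,d), marked(f,f)}  (11 atoms)
F2 = F1 ∪ {linked(f)}  (12 atoms)
goal ⊆ F2  ⇒  h_max = 2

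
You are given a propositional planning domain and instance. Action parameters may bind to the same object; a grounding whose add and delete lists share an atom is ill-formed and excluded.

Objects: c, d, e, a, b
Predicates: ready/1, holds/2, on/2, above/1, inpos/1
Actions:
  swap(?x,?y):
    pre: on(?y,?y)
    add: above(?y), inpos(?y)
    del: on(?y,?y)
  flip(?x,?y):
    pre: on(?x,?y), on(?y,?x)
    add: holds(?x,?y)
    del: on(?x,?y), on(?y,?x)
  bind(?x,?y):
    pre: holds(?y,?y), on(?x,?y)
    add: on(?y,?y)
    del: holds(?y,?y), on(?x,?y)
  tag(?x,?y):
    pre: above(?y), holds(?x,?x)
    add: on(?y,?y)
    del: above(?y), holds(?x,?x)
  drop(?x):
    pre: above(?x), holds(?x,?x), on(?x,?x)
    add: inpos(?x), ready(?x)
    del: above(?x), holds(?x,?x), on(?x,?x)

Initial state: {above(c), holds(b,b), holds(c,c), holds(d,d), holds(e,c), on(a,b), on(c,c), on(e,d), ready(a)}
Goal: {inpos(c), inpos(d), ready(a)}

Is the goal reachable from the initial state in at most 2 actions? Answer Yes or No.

No

1. swap(c,c)  →  {above(c), holds(b,b), holds(c,c), holds(d,d), holds(e,c), inpos(c), on(a,b), on(e,d), ready(a)}
2. bind(e,d)  →  {above(c), holds(b,b), holds(c,c), holds(e,c), inpos(c), on(a,b), on(d,d), ready(a)}
3. swap(c,d)  →  {above(c), above(d), holds(b,b), holds(c,c), holds(e,c), inpos(c), inpos(d), on(a,b), ready(a)}
optimal plan length = 3; 3 > 2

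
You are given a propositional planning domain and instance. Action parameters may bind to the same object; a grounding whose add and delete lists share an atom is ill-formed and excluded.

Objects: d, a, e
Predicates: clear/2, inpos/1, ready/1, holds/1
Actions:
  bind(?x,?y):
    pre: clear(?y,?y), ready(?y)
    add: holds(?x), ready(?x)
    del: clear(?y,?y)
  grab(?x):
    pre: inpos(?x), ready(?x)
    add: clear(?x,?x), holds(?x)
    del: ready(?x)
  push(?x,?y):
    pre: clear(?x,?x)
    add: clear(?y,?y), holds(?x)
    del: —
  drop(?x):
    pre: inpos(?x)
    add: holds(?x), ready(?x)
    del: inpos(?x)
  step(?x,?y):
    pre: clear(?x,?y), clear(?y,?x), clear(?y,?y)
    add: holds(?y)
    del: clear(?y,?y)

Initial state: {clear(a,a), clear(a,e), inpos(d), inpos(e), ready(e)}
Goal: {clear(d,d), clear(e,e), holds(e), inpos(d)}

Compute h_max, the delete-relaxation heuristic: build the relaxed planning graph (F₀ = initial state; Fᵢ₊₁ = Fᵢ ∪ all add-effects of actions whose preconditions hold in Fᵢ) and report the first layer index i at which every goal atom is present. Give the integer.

F0 = init (5 atoms)
F1 = F0 ∪ {clear(d,d), clear(e,e), holds(a), holds(d), holds(e), ready(d)}  (11 atoms)
goal ⊆ F1  ⇒  h_max = 1

1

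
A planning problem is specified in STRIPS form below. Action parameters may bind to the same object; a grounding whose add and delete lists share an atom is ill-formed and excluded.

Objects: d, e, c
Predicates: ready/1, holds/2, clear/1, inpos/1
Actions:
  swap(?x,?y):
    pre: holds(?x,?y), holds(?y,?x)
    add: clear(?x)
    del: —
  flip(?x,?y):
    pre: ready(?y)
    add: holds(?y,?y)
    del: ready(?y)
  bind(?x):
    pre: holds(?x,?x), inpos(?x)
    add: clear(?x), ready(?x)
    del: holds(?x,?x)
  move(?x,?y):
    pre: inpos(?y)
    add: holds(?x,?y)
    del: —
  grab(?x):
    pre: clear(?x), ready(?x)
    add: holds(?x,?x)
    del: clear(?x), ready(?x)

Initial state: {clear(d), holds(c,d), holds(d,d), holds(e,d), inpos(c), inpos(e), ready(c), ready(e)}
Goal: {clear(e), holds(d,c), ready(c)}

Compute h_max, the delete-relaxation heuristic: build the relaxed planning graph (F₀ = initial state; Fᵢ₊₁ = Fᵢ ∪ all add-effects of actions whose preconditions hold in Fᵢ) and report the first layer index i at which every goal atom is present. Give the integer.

F0 = init (8 atoms)
F1 = F0 ∪ {holds(c,c), holds(c,e), holds(d,c), holds(d,e), holds(e,c), holds(e,e)}  (14 atoms)
F2 = F1 ∪ {clear(c), clear(e)}  (16 atoms)
goal ⊆ F2  ⇒  h_max = 2

2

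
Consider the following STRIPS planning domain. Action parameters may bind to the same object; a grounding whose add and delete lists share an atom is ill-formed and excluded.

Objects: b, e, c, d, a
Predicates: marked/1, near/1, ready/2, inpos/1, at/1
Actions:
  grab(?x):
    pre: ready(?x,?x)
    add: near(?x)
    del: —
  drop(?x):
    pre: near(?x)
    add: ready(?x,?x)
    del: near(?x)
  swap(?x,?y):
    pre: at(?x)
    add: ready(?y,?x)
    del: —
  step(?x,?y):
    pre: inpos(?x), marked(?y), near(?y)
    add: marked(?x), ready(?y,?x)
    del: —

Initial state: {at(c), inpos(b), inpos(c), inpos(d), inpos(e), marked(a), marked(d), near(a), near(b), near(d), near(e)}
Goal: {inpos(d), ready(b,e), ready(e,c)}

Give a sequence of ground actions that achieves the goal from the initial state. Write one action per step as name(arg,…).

swap(c,e); step(b,d); step(e,b)

1. swap(c,e)  →  {at(c), inpos(b), inpos(c), inpos(d), inpos(e), marked(a), marked(d), near(a), near(b), near(d), near(e), ready(e,c)}
2. step(b,d)  →  {at(c), inpos(b), inpos(c), inpos(d), inpos(e), marked(a), marked(b), marked(d), near(a), near(b), near(d), near(e), ready(d,b), ready(e,c)}
3. step(e,b)  →  {at(c), inpos(b), inpos(c), inpos(d), inpos(e), marked(a), marked(b), marked(d), marked(e), near(a), near(b), near(d), near(e), ready(b,e), ready(d,b), ready(e,c)}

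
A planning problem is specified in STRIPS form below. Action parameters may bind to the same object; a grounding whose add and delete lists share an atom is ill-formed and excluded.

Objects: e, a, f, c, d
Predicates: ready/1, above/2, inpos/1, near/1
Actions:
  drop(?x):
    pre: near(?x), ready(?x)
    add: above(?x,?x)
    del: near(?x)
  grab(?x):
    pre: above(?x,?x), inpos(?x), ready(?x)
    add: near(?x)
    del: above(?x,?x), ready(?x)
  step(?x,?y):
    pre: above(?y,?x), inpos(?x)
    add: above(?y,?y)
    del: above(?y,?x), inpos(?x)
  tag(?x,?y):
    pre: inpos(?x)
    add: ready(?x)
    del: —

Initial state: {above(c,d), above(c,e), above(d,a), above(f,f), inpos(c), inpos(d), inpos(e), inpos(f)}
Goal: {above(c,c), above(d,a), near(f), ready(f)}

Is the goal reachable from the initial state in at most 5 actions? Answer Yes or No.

1. step(e,c)  →  {above(c,c), above(c,d), above(d,a), above(f,f), inpos(c), inpos(d), inpos(f)}
2. tag(f,e)  →  {above(c,c), above(c,d), above(d,a), above(f,f), inpos(c), inpos(d), inpos(f), ready(f)}
3. grab(f)  →  {above(c,c), above(c,d), above(d,a), inpos(c), inpos(d), inpos(f), near(f)}
4. tag(f,e)  →  {above(c,c), above(c,d), above(d,a), inpos(c), inpos(d), inpos(f), near(f), ready(f)}
optimal plan length = 4; 4 ≤ 5

Yes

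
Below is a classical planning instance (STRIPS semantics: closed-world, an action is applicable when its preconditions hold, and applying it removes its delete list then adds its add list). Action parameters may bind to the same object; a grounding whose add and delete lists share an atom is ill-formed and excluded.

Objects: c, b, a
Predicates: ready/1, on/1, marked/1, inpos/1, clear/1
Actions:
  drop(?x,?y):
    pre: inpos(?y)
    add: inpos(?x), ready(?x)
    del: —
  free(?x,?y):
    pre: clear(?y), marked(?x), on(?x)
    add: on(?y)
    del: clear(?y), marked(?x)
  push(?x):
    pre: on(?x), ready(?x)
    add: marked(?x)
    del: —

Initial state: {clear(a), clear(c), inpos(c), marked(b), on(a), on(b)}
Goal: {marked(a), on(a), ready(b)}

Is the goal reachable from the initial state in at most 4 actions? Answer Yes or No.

Yes

1. drop(b,c)  →  {clear(a), clear(c), inpos(b), inpos(c), marked(b), on(a), on(b), ready(b)}
2. drop(a,c)  →  {clear(a), clear(c), inpos(a), inpos(b), inpos(c), marked(b), on(a), on(b), ready(a), ready(b)}
3. push(a)  →  {clear(a), clear(c), inpos(a), inpos(b), inpos(c), marked(a), marked(b), on(a), on(b), ready(a), ready(b)}
optimal plan length = 3; 3 ≤ 4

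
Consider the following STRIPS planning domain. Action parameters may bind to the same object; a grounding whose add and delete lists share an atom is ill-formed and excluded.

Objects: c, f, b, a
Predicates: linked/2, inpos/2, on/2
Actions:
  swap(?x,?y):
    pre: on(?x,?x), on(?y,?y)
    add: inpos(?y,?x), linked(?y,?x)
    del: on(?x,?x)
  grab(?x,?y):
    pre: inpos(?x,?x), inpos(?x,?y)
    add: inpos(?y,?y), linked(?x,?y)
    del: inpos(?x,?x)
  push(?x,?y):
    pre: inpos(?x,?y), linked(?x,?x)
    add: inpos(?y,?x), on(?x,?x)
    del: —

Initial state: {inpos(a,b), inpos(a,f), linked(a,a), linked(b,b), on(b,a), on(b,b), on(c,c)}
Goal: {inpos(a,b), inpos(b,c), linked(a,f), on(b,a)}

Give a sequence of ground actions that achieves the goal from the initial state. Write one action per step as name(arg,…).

swap(c,b); push(a,f); swap(a,a); grab(a,f)

1. swap(c,b)  →  {inpos(a,b), inpos(a,f), inpos(b,c), linked(a,a), linked(b,b), linked(b,c), on(b,a), on(b,b)}
2. push(a,f)  →  {inpos(a,b), inpos(a,f), inpos(b,c), inpos(f,a), linked(a,a), linked(b,b), linked(b,c), on(a,a), on(b,a), on(b,b)}
3. swap(a,a)  →  {inpos(a,a), inpos(a,b), inpos(a,f), inpos(b,c), inpos(f,a), linked(a,a), linked(b,b), linked(b,c), on(b,a), on(b,b)}
4. grab(a,f)  →  {inpos(a,b), inpos(a,f), inpos(b,c), inpos(f,a), inpos(f,f), linked(a,a), linked(a,f), linked(b,b), linked(b,c), on(b,a), on(b,b)}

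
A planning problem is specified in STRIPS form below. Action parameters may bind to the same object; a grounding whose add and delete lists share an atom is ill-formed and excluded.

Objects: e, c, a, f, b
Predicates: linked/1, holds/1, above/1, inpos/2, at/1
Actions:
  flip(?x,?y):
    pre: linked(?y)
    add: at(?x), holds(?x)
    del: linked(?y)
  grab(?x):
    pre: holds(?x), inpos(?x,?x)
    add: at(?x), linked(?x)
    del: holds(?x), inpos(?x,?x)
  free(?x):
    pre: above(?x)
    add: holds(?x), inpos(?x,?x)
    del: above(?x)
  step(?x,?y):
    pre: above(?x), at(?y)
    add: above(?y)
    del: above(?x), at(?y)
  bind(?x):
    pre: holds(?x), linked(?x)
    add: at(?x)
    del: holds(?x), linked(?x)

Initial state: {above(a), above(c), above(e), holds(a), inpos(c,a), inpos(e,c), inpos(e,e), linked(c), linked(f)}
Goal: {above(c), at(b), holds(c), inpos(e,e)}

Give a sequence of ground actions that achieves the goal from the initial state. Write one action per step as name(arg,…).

1. flip(c,c)  →  {above(a), above(c), above(e), at(c), holds(a), holds(c), inpos(c,a), inpos(e,c), inpos(e,e), linked(f)}
2. flip(b,f)  →  {above(a), above(c), above(e), at(b), at(c), holds(a), holds(b), holds(c), inpos(c,a), inpos(e,c), inpos(e,e)}

flip(c,c); flip(b,f)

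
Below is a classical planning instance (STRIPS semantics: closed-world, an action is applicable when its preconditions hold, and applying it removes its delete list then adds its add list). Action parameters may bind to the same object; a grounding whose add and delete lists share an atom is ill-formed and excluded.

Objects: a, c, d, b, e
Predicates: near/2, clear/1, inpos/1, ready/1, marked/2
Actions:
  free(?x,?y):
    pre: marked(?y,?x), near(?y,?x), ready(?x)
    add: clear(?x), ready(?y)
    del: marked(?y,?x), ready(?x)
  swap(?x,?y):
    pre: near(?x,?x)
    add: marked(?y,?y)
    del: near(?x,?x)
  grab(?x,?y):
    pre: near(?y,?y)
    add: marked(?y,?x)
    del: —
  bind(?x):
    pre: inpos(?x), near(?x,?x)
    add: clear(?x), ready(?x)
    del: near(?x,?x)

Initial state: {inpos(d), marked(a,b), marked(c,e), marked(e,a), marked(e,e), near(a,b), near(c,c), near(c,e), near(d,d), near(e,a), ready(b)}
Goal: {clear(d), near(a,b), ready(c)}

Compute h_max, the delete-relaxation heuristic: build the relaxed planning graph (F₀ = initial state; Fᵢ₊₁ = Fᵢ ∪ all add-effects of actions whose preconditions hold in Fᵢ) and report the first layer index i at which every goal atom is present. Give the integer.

F0 = init (11 atoms)
F1 = F0 ∪ {clear(b), clear(d), marked(a,a), marked(b,b), marked(c,a), marked(c,b), marked(c,c), marked(c,d), marked(d,a), marked(d,b), marked(d,c), marked(d,d), marked(d,e), ready(a), ready(d)}  (26 atoms)
F2 = F1 ∪ {clear(a), ready(e)}  (28 atoms)
F3 = F2 ∪ {clear(e), ready(c)}  (30 atoms)
goal ⊆ F3  ⇒  h_max = 3

3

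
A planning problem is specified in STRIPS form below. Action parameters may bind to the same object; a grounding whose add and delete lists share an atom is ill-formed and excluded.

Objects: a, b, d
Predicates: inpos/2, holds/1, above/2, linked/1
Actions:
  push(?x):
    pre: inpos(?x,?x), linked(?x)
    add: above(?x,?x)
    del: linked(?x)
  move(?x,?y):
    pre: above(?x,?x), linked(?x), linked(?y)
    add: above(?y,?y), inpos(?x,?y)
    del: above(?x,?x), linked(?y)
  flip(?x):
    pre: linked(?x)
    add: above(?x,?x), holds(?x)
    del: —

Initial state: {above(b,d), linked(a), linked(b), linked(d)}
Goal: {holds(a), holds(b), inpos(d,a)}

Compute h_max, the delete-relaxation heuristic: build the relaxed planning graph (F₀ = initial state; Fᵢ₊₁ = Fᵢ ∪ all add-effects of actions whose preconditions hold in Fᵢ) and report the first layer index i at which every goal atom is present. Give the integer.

F0 = init (4 atoms)
F1 = F0 ∪ {above(a,a), above(b,b), above(d,d), holds(a), holds(b), holds(d)}  (10 atoms)
F2 = F1 ∪ {inpos(a,b), inpos(a,d), inpos(b,a), inpos(b,d), inpos(d,a), inpos(d,b)}  (16 atoms)
goal ⊆ F2  ⇒  h_max = 2

2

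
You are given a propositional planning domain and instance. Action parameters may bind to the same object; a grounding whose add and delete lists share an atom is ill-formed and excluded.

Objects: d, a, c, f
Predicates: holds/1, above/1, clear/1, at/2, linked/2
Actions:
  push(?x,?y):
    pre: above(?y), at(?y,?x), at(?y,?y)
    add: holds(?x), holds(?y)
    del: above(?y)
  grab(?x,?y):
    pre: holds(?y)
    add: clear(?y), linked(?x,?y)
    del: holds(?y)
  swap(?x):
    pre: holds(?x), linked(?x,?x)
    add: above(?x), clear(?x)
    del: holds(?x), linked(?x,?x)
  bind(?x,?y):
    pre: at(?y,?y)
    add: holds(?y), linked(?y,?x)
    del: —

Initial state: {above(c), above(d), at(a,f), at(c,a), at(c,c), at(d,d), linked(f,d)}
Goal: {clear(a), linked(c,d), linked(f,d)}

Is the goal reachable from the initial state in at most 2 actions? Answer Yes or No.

1. push(a,c)  →  {above(d), at(a,f), at(c,a), at(c,c), at(d,d), holds(a), holds(c), linked(f,d)}
2. grab(d,a)  →  {above(d), at(a,f), at(c,a), at(c,c), at(d,d), clear(a), holds(c), linked(d,a), linked(f,d)}
3. bind(d,c)  →  {above(d), at(a,f), at(c,a), at(c,c), at(d,d), clear(a), holds(c), linked(c,d), linked(d,a), linked(f,d)}
optimal plan length = 3; 3 > 2

No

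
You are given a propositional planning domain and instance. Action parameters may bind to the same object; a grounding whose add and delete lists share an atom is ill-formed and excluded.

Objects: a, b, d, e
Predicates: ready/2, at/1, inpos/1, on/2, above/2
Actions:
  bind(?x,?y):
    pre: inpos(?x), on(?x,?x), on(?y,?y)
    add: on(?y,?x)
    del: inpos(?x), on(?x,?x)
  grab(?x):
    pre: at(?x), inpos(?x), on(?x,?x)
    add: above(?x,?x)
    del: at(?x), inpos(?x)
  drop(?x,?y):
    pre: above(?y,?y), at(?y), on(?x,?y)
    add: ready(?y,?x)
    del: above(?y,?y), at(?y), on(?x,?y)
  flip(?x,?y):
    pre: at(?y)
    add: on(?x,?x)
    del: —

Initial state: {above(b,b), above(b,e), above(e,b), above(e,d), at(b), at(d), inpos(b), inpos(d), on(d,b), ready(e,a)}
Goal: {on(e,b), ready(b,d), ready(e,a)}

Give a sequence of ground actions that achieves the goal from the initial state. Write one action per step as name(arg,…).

1. drop(d,b)  →  {above(b,e), above(e,b), above(e,d), at(d), inpos(b), inpos(d), ready(b,d), ready(e,a)}
2. flip(b,d)  →  {above(b,e), above(e,b), above(e,d), at(d), inpos(b), inpos(d), on(b,b), ready(b,d), ready(e,a)}
3. flip(e,d)  →  {above(b,e), above(e,b), above(e,d), at(d), inpos(b), inpos(d), on(b,b), on(e,e), ready(b,d), ready(e,a)}
4. bind(b,e)  →  {above(b,e), above(e,b), above(e,d), at(d), inpos(d), on(e,b), on(e,e), ready(b,d), ready(e,a)}

drop(d,b); flip(b,d); flip(e,d); bind(b,e)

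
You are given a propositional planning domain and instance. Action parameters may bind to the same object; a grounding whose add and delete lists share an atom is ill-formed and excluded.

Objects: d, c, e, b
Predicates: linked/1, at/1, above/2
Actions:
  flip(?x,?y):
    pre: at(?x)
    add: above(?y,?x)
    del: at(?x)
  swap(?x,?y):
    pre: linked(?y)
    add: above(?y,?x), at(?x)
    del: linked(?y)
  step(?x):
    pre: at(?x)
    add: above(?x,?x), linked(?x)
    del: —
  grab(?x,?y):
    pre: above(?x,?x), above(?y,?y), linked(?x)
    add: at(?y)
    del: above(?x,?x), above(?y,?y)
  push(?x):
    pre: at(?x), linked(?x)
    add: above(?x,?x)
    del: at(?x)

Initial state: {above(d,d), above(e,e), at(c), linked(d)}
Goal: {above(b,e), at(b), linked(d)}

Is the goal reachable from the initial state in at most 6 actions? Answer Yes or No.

Yes

1. step(c)  →  {above(c,c), above(d,d), above(e,e), at(c), linked(c), linked(d)}
2. swap(b,c)  →  {above(c,b), above(c,c), above(d,d), above(e,e), at(b), at(c), linked(d)}
3. step(b)  →  {above(b,b), above(c,b), above(c,c), above(d,d), above(e,e), at(b), at(c), linked(b), linked(d)}
4. swap(e,b)  →  {above(b,b), above(b,e), above(c,b), above(c,c), above(d,d), above(e,e), at(b), at(c), at(e), linked(d)}
optimal plan length = 4; 4 ≤ 6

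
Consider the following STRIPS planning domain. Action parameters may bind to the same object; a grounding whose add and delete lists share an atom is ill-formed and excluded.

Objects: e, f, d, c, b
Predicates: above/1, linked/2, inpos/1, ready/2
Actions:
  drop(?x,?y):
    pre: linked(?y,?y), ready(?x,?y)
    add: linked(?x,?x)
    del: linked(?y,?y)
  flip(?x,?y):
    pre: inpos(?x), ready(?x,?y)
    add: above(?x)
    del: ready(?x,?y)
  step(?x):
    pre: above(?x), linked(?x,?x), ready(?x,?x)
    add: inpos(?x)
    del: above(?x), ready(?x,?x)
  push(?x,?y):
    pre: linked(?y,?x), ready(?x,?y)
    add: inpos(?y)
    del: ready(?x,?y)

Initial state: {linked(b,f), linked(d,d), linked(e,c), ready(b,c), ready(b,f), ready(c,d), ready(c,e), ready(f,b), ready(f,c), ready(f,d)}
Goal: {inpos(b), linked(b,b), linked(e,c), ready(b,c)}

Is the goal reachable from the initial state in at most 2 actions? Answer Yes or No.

1. drop(f,d)  →  {linked(b,f), linked(e,c), linked(f,f), ready(b,c), ready(b,f), ready(c,d), ready(c,e), ready(f,b), ready(f,c), ready(f,d)}
2. drop(b,f)  →  {linked(b,b), linked(b,f), linked(e,c), ready(b,c), ready(b,f), ready(c,d), ready(c,e), ready(f,b), ready(f,c), ready(f,d)}
3. push(f,b)  →  {inpos(b), linked(b,b), linked(b,f), linked(e,c), ready(b,c), ready(b,f), ready(c,d), ready(c,e), ready(f,c), ready(f,d)}
optimal plan length = 3; 3 > 2

No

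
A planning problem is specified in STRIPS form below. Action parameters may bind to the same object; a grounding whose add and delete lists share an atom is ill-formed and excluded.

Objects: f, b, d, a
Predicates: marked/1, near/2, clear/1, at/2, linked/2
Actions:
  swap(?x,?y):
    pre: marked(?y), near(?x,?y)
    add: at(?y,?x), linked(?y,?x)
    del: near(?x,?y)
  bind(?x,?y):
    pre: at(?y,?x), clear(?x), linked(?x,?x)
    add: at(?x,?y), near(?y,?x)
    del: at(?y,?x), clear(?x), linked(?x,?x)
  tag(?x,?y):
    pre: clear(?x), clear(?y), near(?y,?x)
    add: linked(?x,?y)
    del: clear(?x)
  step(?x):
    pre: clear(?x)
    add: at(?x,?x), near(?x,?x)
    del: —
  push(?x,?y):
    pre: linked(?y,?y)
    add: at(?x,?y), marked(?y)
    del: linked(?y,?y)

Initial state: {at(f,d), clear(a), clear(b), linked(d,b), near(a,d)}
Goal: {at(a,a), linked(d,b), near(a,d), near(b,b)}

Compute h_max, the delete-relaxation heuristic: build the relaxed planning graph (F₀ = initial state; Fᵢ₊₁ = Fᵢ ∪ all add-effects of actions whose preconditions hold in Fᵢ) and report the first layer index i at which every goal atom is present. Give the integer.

F0 = init (5 atoms)
F1 = F0 ∪ {at(a,a), at(b,b), near(a,a), near(b,b)}  (9 atoms)
goal ⊆ F1  ⇒  h_max = 1

1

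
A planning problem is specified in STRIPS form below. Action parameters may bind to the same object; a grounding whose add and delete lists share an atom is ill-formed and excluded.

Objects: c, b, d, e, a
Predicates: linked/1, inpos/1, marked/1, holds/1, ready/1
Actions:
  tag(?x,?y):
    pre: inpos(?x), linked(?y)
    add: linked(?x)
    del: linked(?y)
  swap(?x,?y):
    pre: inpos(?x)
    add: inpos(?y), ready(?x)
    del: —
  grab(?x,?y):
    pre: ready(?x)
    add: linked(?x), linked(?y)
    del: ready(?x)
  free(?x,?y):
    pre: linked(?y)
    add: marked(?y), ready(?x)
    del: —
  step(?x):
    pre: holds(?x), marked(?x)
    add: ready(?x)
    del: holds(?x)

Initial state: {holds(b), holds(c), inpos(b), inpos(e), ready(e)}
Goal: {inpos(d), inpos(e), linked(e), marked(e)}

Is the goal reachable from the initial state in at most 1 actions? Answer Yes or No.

1. swap(b,d)  →  {holds(b), holds(c), inpos(b), inpos(d), inpos(e), ready(b), ready(e)}
2. grab(b,e)  →  {holds(b), holds(c), inpos(b), inpos(d), inpos(e), linked(b), linked(e), ready(e)}
3. free(c,e)  →  {holds(b), holds(c), inpos(b), inpos(d), inpos(e), linked(b), linked(e), marked(e), ready(c), ready(e)}
optimal plan length = 3; 3 > 1

No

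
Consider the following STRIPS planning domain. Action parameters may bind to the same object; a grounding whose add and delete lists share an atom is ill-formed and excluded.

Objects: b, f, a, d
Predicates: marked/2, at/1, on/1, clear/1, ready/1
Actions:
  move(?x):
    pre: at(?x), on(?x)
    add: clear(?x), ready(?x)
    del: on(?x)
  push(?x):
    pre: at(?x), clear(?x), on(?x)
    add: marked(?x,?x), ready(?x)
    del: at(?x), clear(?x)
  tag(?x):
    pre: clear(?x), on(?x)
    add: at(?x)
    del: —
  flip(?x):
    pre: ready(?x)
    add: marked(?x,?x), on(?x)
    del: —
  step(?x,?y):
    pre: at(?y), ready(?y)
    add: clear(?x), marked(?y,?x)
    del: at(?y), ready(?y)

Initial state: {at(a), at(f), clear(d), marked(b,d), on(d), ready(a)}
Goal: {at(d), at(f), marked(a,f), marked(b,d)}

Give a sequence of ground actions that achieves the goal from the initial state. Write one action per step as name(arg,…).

1. tag(d)  →  {at(a), at(d), at(f), clear(d), marked(b,d), on(d), ready(a)}
2. step(f,a)  →  {at(d), at(f), clear(d), clear(f), marked(a,f), marked(b,d), on(d)}

tag(d); step(f,a)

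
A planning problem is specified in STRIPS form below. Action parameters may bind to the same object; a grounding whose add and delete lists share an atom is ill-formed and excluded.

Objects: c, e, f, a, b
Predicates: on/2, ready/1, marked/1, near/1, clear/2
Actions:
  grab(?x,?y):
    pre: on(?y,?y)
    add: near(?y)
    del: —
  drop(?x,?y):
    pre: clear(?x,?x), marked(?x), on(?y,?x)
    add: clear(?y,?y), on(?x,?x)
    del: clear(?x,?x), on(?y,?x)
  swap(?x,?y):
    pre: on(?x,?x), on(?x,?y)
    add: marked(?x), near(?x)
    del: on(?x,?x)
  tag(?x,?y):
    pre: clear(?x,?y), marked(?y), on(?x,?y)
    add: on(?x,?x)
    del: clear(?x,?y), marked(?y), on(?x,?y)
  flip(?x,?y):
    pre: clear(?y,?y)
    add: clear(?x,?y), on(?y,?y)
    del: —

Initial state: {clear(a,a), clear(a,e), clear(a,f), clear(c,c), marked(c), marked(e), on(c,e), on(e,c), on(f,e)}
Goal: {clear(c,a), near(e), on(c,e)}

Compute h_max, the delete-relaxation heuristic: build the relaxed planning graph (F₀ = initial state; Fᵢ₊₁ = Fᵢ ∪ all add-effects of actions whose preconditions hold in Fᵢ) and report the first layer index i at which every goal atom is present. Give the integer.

3

F0 = init (9 atoms)
F1 = F0 ∪ {clear(a,c), clear(b,a), clear(b,c), clear(c,a), clear(e,a), clear(e,c), clear(e,e), clear(f,a), clear(f,c), on(a,a), on(c,c)}  (20 atoms)
F2 = F1 ∪ {clear(b,e), clear(c,e), clear(f,e), clear(f,f), marked(a), near(a), near(c), on(e,e)}  (28 atoms)
F3 = F2 ∪ {clear(b,f), clear(c,f), clear(e,f), near(e), on(f,f)}  (33 atoms)
goal ⊆ F3  ⇒  h_max = 3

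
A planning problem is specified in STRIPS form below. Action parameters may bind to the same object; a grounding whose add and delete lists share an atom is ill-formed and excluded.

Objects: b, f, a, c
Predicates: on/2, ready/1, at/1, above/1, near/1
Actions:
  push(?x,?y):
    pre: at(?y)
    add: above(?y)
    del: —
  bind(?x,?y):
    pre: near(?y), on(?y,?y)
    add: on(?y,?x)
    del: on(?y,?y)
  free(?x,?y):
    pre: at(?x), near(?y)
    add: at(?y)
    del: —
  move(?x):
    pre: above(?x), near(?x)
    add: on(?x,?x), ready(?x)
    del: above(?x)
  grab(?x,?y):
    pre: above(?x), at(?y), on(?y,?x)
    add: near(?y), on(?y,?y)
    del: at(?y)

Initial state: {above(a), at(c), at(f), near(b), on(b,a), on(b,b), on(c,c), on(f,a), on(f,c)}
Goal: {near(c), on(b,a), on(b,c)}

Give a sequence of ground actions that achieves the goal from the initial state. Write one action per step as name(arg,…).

push(b,c); bind(c,b); grab(c,c)

1. push(b,c)  →  {above(a), above(c), at(c), at(f), near(b), on(b,a), on(b,b), on(c,c), on(f,a), on(f,c)}
2. bind(c,b)  →  {above(a), above(c), at(c), at(f), near(b), on(b,a), on(b,c), on(c,c), on(f,a), on(f,c)}
3. grab(c,c)  →  {above(a), above(c), at(f), near(b), near(c), on(b,a), on(b,c), on(c,c), on(f,a), on(f,c)}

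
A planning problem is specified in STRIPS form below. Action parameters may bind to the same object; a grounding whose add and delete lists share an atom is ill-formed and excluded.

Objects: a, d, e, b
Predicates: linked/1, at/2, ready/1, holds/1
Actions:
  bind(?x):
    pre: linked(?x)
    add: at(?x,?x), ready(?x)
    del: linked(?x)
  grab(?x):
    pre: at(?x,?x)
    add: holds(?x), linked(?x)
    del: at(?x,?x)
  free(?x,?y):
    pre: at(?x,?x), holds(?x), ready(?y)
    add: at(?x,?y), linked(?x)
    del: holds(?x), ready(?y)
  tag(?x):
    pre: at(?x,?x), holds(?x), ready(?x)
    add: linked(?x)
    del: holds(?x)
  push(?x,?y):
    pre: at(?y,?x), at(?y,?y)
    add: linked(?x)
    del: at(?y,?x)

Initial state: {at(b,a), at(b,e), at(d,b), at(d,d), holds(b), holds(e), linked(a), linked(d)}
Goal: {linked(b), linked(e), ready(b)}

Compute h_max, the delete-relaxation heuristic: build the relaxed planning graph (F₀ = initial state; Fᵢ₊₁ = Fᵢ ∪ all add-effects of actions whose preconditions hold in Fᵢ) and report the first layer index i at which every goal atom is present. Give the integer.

F0 = init (8 atoms)
F1 = F0 ∪ {at(a,a), holds(d), linked(b), ready(a), ready(d)}  (13 atoms)
F2 = F1 ∪ {at(b,b), at(d,a), holds(a), ready(b)}  (17 atoms)
F3 = F2 ∪ {at(a,b), at(a,d), at(b,d), linked(e)}  (21 atoms)
goal ⊆ F3  ⇒  h_max = 3

3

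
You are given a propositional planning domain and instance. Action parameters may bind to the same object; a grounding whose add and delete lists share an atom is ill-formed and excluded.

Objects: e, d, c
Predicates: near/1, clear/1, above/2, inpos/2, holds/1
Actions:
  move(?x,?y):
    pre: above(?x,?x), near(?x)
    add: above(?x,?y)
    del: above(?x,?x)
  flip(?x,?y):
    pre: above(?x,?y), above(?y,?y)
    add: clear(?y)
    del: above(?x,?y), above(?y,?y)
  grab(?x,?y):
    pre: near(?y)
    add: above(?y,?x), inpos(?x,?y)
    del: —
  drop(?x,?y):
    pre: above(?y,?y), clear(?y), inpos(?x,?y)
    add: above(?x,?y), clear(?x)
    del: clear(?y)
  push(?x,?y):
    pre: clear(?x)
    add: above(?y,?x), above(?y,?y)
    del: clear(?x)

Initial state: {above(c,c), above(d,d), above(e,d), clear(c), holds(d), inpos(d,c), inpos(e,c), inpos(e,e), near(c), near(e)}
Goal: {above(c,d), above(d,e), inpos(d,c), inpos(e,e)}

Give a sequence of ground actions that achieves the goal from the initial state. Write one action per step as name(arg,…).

1. grab(d,c)  →  {above(c,c), above(c,d), above(d,d), above(e,d), clear(c), holds(d), inpos(d,c), inpos(e,c), inpos(e,e), near(c), near(e)}
2. drop(e,c)  →  {above(c,c), above(c,d), above(d,d), above(e,c), above(e,d), clear(e), holds(d), inpos(d,c), inpos(e,c), inpos(e,e), near(c), near(e)}
3. push(e,d)  →  {above(c,c), above(c,d), above(d,d), above(d,e), above(e,c), above(e,d), holds(d), inpos(d,c), inpos(e,c), inpos(e,e), near(c), near(e)}

grab(d,c); drop(e,c); push(e,d)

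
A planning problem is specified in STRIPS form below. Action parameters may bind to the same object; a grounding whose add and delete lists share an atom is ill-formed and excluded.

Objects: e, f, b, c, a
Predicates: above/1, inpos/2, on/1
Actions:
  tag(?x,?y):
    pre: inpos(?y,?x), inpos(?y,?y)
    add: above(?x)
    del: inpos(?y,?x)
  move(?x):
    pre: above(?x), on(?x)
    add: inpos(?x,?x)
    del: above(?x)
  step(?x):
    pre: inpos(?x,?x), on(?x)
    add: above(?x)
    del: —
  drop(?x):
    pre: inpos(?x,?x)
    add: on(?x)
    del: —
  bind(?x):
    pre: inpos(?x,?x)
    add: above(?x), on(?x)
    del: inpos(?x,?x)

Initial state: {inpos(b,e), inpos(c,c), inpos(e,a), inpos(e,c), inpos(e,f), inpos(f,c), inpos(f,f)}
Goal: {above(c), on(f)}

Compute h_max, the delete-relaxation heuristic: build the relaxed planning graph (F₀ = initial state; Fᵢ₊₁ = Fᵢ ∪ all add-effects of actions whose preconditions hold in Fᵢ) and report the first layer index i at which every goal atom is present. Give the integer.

1

F0 = init (7 atoms)
F1 = F0 ∪ {above(c), above(f), on(c), on(f)}  (11 atoms)
goal ⊆ F1  ⇒  h_max = 1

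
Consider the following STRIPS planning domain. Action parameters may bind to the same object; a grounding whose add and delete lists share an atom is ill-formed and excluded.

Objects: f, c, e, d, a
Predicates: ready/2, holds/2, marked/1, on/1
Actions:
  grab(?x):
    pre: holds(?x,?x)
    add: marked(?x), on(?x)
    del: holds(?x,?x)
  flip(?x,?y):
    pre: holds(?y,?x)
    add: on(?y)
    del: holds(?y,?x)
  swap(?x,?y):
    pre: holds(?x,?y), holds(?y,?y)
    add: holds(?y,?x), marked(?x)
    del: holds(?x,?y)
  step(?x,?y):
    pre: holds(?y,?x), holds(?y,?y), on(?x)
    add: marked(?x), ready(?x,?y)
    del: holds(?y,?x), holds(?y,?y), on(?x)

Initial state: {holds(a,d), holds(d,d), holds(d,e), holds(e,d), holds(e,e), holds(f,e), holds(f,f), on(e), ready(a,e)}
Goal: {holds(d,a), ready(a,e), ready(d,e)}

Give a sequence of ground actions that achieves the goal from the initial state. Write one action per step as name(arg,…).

1. flip(e,d)  →  {holds(a,d), holds(d,d), holds(e,d), holds(e,e), holds(f,e), holds(f,f), on(d), on(e), ready(a,e)}
2. swap(a,d)  →  {holds(d,a), holds(d,d), holds(e,d), holds(e,e), holds(f,e), holds(f,f), marked(a), on(d), on(e), ready(a,e)}
3. step(d,e)  →  {holds(d,a), holds(d,d), holds(f,e), holds(f,f), marked(a), marked(d), on(e), ready(a,e), ready(d,e)}

flip(e,d); swap(a,d); step(d,e)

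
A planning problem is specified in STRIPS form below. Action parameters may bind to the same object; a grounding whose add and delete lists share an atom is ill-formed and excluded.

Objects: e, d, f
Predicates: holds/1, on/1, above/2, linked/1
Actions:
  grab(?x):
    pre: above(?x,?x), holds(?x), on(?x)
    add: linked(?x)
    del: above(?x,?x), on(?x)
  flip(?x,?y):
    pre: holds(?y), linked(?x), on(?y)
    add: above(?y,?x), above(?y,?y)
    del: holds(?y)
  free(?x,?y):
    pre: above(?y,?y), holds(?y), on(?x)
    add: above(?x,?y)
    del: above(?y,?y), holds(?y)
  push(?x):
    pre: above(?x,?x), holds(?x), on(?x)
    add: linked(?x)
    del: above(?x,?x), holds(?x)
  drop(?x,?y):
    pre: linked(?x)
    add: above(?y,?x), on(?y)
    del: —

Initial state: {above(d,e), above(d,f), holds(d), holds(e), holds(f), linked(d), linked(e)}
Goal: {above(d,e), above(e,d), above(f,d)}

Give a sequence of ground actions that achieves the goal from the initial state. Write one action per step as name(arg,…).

drop(d,e); drop(d,f)

1. drop(d,e)  →  {above(d,e), above(d,f), above(e,d), holds(d), holds(e), holds(f), linked(d), linked(e), on(e)}
2. drop(d,f)  →  {above(d,e), above(d,f), above(e,d), above(f,d), holds(d), holds(e), holds(f), linked(d), linked(e), on(e), on(f)}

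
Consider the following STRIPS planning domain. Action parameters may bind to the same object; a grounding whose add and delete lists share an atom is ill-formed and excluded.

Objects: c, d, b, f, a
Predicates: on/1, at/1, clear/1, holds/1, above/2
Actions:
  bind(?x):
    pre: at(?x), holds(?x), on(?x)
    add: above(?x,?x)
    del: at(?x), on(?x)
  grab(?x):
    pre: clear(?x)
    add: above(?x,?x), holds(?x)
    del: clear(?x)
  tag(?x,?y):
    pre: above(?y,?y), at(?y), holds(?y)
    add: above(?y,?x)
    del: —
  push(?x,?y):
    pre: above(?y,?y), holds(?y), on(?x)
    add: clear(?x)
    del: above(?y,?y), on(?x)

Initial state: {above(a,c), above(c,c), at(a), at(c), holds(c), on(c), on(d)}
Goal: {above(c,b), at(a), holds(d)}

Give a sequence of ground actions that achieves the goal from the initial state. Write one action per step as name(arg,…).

1. tag(b,c)  →  {above(a,c), above(c,b), above(c,c), at(a), at(c), holds(c), on(c), on(d)}
2. push(d,c)  →  {above(a,c), above(c,b), at(a), at(c), clear(d), holds(c), on(c)}
3. grab(d)  →  {above(a,c), above(c,b), above(d,d), at(a), at(c), holds(c), holds(d), on(c)}

tag(b,c); push(d,c); grab(d)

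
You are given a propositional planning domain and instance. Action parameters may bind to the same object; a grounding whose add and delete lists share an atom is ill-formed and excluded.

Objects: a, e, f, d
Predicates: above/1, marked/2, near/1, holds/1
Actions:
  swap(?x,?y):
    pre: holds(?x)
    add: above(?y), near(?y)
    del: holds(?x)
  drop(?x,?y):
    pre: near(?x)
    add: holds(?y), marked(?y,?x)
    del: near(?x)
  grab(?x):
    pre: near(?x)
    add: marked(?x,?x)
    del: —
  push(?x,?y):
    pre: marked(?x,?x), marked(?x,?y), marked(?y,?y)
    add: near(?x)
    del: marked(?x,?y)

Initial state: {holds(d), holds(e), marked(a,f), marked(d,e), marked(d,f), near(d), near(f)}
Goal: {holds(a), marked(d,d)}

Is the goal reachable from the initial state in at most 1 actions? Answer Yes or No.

No

1. drop(f,a)  →  {holds(a), holds(d), holds(e), marked(a,f), marked(d,e), marked(d,f), near(d)}
2. drop(d,d)  →  {holds(a), holds(d), holds(e), marked(a,f), marked(d,d), marked(d,e), marked(d,f)}
optimal plan length = 2; 2 > 1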